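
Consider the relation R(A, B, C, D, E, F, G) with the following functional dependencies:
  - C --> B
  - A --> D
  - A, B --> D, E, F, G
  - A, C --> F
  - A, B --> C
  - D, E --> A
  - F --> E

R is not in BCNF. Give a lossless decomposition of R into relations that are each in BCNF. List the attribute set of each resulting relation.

Candidate keys of the original relation: {A, B}, {A, C}, {B, D, E}, {B, D, F}, {C, D, E}, {C, D, F}.
{A, B, C, D, E, F, G}: {C} determines {B, C} here but is not a superkey — split on C --> B, giving {B, C} and {A, C, D, E, F, G}.
{B, C}: every determinant is a superkey — BCNF.
{A, C, D, E, F, G}: {A} determines {A, D} here but is not a superkey — split on A --> D, giving {A, D} and {A, C, E, F, G}.
{A, D}: every determinant is a superkey — BCNF.
{A, C, E, F, G}: {F} determines {E, F} here but is not a superkey — split on F --> E, giving {E, F} and {A, C, F, G}.
{E, F}: every determinant is a superkey — BCNF.
{A, C, F, G}: every determinant is a superkey — BCNF.

{A, C, F, G}; {A, D}; {B, C}; {E, F}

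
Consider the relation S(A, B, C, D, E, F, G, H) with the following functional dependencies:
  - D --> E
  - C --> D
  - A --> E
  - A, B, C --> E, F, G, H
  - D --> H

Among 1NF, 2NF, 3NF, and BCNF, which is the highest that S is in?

1NF

Candidate key: {A, B, C}. Prime attributes: {A, B, C}.
D --> E: {D}⁺ = {D, E, H}, which is not all of the attributes, so the left side is not a superkey — BCNF is violated.
Because {E} is non-prime and the left side of D --> E is not a superkey, the relation is not in 3NF.
{A} is a proper subset of the key {A, B, C}, and {A}⁺ contains the non-prime attribute {E} — a partial dependency, so 2NF is violated.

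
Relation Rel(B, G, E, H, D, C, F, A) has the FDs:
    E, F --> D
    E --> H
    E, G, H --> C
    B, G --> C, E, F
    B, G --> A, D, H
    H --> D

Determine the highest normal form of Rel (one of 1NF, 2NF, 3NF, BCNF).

2NF

Candidate key: {B, G}. Prime attributes: {B, G}.
For E, F --> D we have {E, F}⁺ = {D, E, F, H}; {E, F} is not a superkey, so BCNF fails.
Because {D} is non-prime and the left side of E, F --> D is not a superkey, the relation is not in 3NF.
No non-prime attribute depends on a proper subset of any candidate key, so 2NF holds.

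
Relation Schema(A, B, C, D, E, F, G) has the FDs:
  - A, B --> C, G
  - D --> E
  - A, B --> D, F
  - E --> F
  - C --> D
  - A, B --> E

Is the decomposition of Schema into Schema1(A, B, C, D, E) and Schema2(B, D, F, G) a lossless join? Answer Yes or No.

No

Common attributes: {B, D}; their closure is {B, D, E, F}.
The closure covers neither Schema1 nor Schema2 entirely; the join is not lossless.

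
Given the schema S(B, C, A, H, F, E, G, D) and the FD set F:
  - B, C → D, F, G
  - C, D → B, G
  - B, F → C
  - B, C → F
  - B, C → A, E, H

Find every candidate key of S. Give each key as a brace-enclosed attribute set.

{B, C}⁺ = {A, B, C, D, E, F, G, H} — all of the relation — so {B, C} is a candidate key.
{B, F}⁺ = {A, B, C, D, E, F, G, H} — all of the relation — so {B, F} is a candidate key.
{C, D}⁺ = {A, B, C, D, E, F, G, H} — all of the relation — so {C, D} is a candidate key.
Any other superkey properly contains one of these, so there are no further candidate keys.

{B, C}, {B, F}, {C, D}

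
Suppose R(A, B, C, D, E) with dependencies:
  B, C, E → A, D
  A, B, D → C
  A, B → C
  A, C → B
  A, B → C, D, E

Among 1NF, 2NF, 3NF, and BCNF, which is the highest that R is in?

BCNF

Candidate keys: {A, B}, {A, C}, {B, C, E}. Prime attributes: {A, B, C, E}.
The left-hand side of every FD is a superkey, so BCNF is satisfied.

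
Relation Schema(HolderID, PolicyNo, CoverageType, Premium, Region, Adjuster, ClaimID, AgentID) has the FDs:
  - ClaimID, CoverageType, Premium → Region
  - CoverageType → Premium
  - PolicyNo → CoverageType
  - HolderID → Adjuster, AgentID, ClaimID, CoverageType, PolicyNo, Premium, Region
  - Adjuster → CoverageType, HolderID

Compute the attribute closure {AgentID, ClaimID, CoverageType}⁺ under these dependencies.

{AgentID, ClaimID, CoverageType, Premium, Region}

Start with {AgentID, ClaimID, CoverageType}.
CoverageType → Premium applies; add {Premium} → now {AgentID, ClaimID, CoverageType, Premium}.
ClaimID, CoverageType, Premium → Region applies; add {Region} → now {AgentID, ClaimID, CoverageType, Premium, Region}.
No further FD applies.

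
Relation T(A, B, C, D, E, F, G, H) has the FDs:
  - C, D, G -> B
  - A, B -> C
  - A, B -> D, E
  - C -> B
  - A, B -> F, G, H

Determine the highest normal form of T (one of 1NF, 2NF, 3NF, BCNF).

Candidate keys: {A, B}, {A, C}. Prime attributes: {A, B, C}.
C, D, G -> B: {C, D, G}⁺ = {B, C, D, G}, which is not all of the attributes, so the left side is not a superkey — BCNF is violated.
But every attribute on its right side ({B}) is prime, and the same holds for every other non-superkey FD, so 3NF still holds.

3NF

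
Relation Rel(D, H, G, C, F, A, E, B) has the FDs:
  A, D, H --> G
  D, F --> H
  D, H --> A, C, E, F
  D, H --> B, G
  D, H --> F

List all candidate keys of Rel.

{D, F}, {D, H}

No FD produces {D}, so it must be in every candidate key.
Closure of {D, F} is {A, B, C, D, E, F, G, H}, the whole schema; {D, F} is a candidate key.
Closure of {D, H} is {A, B, C, D, E, F, G, H}, the whole schema; {D, H} is a candidate key.
These are minimal and exhaustive — every other superkey contains one of them.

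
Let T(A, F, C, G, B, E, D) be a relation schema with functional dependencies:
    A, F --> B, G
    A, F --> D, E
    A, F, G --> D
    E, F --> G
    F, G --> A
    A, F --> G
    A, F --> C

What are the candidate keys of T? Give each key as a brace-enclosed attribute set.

{A, F}, {E, F}, {F, G}

No FD produces {F}, so it must be in every candidate key.
{A, F}⁺ = {A, B, C, D, E, F, G} — all of the relation — so {A, F} is a candidate key.
{E, F}⁺ = {A, B, C, D, E, F, G} — all of the relation — so {E, F} is a candidate key.
{F, G}⁺ = {A, B, C, D, E, F, G} — all of the relation — so {F, G} is a candidate key.
No proper subset of any of these is a key, and no other minimal superkey exists.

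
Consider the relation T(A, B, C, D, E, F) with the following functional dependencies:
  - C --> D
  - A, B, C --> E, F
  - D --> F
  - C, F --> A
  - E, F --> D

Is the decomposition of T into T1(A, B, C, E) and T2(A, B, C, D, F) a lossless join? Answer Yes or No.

Yes

Common attributes: {A, B, C}; their closure is {A, B, C, D, E, F}.
Since T1 ⊆ {A, B, C, D, E, F}, the intersection is a superkey of T1; the decomposition is lossless.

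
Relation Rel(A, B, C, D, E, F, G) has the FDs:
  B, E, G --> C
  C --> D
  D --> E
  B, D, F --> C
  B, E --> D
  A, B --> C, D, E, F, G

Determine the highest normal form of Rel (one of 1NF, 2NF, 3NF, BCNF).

Candidate key: {A, B}. Prime attributes: {A, B}.
B, E, G --> C: {B, E, G}⁺ = {B, C, D, E, G}, which is not all of the attributes, so the left side is not a superkey — BCNF is violated.
B, E, G --> C determines the non-prime attribute {C} from a non-superkey — 3NF is violated.
Checking every proper subset of each key, none determines a non-prime attribute — 2NF is satisfied.

2NF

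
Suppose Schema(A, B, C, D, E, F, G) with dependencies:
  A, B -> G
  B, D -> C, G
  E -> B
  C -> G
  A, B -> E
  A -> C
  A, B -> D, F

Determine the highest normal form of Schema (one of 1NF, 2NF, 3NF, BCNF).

1NF

Candidate keys: {A, B}, {A, E}. Prime attributes: {A, B, E}.
B, D -> C, G: {B, D}⁺ = {B, C, D, G}, which is not all of the attributes, so the left side is not a superkey — BCNF is violated.
Because {C, G} are non-prime and the left side of B, D -> C, G is not a superkey, the relation is not in 3NF.
Since {A} ⊂ {A, B} and {A}⁺ ⊇ {C, G} with {C, G} non-prime, there is a partial dependency; 2NF fails.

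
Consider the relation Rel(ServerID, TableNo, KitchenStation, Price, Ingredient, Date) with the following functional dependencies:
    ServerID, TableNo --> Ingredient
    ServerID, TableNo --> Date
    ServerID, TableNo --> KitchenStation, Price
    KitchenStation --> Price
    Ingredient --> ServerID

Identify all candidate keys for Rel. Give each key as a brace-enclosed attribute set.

Attributes never on any right-hand side: {TableNo} — every candidate key must contain it.
{Ingredient, TableNo}⁺ = {Date, Ingredient, KitchenStation, Price, ServerID, TableNo}, which is every attribute, so {Ingredient, TableNo} is a candidate key.
{ServerID, TableNo}⁺ = {Date, Ingredient, KitchenStation, Price, ServerID, TableNo}, which is every attribute, so {ServerID, TableNo} is a candidate key.
Any other superkey properly contains one of these, so there are no further candidate keys.

{Ingredient, TableNo}, {ServerID, TableNo}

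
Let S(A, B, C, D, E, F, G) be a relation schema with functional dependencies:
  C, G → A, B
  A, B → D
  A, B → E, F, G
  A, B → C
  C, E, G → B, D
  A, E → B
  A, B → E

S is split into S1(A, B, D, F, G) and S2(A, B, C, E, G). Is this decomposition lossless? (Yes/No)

The shared attributes are {A, B, G} and {A, B, G}⁺ = {A, B, C, D, E, F, G}.
S1 is contained in that closure, so S1 ∩ S2 → S1 holds and the join is lossless.

Yes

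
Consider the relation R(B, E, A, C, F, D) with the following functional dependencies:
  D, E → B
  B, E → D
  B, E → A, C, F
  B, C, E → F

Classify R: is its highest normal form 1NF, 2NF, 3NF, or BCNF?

BCNF

Candidate keys: {B, E}, {D, E}. Prime attributes: {B, D, E}.
Every FD has a superkey on the left, so the relation is in BCNF.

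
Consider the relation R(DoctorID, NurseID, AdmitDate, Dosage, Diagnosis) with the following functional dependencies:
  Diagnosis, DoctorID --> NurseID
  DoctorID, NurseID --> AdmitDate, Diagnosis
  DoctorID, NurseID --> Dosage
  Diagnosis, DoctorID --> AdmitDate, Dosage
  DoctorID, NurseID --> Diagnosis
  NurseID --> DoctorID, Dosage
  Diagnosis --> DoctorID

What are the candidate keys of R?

{Diagnosis}, {NurseID}

{Diagnosis} is a candidate key since {Diagnosis}⁺ = {AdmitDate, Diagnosis, DoctorID, Dosage, NurseID} covers every attribute.
{NurseID} is a candidate key since {NurseID}⁺ = {AdmitDate, Diagnosis, DoctorID, Dosage, NurseID} covers every attribute.
These are minimal and exhaustive — every other superkey contains one of them.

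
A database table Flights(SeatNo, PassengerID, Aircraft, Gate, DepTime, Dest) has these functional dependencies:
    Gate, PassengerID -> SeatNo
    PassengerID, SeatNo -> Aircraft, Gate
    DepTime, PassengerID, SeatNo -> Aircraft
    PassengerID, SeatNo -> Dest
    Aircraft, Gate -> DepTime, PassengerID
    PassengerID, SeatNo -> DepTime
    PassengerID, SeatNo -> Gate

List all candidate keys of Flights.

{Aircraft, Gate}, {Gate, PassengerID}, {PassengerID, SeatNo}

Closure of {Aircraft, Gate} is {Aircraft, DepTime, Dest, Gate, PassengerID, SeatNo}, the whole schema; {Aircraft, Gate} is a candidate key.
Closure of {Gate, PassengerID} is {Aircraft, DepTime, Dest, Gate, PassengerID, SeatNo}, the whole schema; {Gate, PassengerID} is a candidate key.
Closure of {PassengerID, SeatNo} is {Aircraft, DepTime, Dest, Gate, PassengerID, SeatNo}, the whole schema; {PassengerID, SeatNo} is a candidate key.
These are minimal and exhaustive — every other superkey contains one of them.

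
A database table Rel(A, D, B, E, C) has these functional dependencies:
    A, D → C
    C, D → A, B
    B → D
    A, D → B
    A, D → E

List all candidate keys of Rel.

{A, B}⁺ = {A, B, C, D, E} — all of the relation — so {A, B} is a candidate key.
{A, D}⁺ = {A, B, C, D, E} — all of the relation — so {A, D} is a candidate key.
{B, C}⁺ = {A, B, C, D, E} — all of the relation — so {B, C} is a candidate key.
{C, D}⁺ = {A, B, C, D, E} — all of the relation — so {C, D} is a candidate key.
These are minimal and exhaustive — every other superkey contains one of them.

{A, B}, {A, D}, {B, C}, {C, D}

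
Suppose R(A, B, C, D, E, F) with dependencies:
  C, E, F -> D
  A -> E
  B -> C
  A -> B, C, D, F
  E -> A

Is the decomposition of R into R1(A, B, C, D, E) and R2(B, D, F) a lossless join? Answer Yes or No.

The shared attributes are {B, D} and {B, D}⁺ = {B, C, D}.
The closure covers neither R1 nor R2 entirely; the join is not lossless.

No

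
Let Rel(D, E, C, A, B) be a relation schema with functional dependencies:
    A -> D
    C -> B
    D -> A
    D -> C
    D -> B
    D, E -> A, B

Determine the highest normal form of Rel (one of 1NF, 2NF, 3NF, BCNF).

Candidate keys: {A, E}, {D, E}. Prime attributes: {A, D, E}.
A -> D breaks BCNF: {A}⁺ = {A, B, C, D}, so {A} is not a superkey.
Because {B} is non-prime and the left side of C -> B is not a superkey, the relation is not in 3NF.
Since {A} ⊂ {A, E} and {A}⁺ ⊇ {B, C} with {B, C} non-prime, there is a partial dependency; 2NF fails.

1NF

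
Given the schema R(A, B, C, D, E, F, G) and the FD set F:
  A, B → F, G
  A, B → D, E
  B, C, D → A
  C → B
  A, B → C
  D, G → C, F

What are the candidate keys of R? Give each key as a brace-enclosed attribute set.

{A, B}, {A, C}, {C, D}, {D, G}

Closure of {A, B} is {A, B, C, D, E, F, G}, the whole schema; {A, B} is a candidate key.
Closure of {A, C} is {A, B, C, D, E, F, G}, the whole schema; {A, C} is a candidate key.
Closure of {C, D} is {A, B, C, D, E, F, G}, the whole schema; {C, D} is a candidate key.
Closure of {D, G} is {A, B, C, D, E, F, G}, the whole schema; {D, G} is a candidate key.
Any other superkey properly contains one of these, so there are no further candidate keys.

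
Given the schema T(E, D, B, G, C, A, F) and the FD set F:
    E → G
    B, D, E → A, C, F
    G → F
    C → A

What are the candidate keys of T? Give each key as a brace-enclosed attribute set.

{B, D, E}

{B, D, E} never appear on the right of any FD, so every key must include all of them.
{B, D, E}⁺ = {A, B, C, D, E, F, G}, which is every attribute, so {B, D, E} is a candidate key.
Every other attribute set either contains this one or has a smaller closure.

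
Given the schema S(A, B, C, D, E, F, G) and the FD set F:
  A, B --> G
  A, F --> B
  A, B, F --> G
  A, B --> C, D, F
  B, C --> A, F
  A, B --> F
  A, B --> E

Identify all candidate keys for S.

{A, B}, {A, F}, {B, C}

{A, B}⁺ = {A, B, C, D, E, F, G}, which is every attribute, so {A, B} is a candidate key.
{A, F}⁺ = {A, B, C, D, E, F, G}, which is every attribute, so {A, F} is a candidate key.
{B, C}⁺ = {A, B, C, D, E, F, G}, which is every attribute, so {B, C} is a candidate key.
No proper subset of any of these is a key, and no other minimal superkey exists.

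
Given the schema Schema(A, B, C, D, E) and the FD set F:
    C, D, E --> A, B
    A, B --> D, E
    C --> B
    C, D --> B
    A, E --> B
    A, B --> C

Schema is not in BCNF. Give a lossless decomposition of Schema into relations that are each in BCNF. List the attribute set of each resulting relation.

{A, C, D, E}; {B, C}

Candidate keys of the original relation: {A, B}, {A, C}, {A, E}, {C, D, E}.
{A, B, C, D, E}: {C} determines {B, C} here but is not a superkey — split on C --> B, giving {B, C} and {A, C, D, E}.
{B, C}: every determinant is a superkey — BCNF.
{A, C, D, E}: every determinant is a superkey — BCNF.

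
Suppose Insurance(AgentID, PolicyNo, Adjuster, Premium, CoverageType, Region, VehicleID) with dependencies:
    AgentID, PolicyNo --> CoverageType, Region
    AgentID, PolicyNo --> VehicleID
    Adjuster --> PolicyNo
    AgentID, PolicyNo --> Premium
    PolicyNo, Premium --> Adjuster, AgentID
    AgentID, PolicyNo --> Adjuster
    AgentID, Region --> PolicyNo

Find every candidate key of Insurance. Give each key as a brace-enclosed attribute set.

{Adjuster, AgentID}⁺ = {Adjuster, AgentID, CoverageType, PolicyNo, Premium, Region, VehicleID} — all of the relation — so {Adjuster, AgentID} is a candidate key.
{Adjuster, Premium}⁺ = {Adjuster, AgentID, CoverageType, PolicyNo, Premium, Region, VehicleID} — all of the relation — so {Adjuster, Premium} is a candidate key.
{AgentID, PolicyNo}⁺ = {Adjuster, AgentID, CoverageType, PolicyNo, Premium, Region, VehicleID} — all of the relation — so {AgentID, PolicyNo} is a candidate key.
{AgentID, Region}⁺ = {Adjuster, AgentID, CoverageType, PolicyNo, Premium, Region, VehicleID} — all of the relation — so {AgentID, Region} is a candidate key.
{PolicyNo, Premium}⁺ = {Adjuster, AgentID, CoverageType, PolicyNo, Premium, Region, VehicleID} — all of the relation — so {PolicyNo, Premium} is a candidate key.
Any other superkey properly contains one of these, so there are no further candidate keys.

{Adjuster, AgentID}, {Adjuster, Premium}, {AgentID, PolicyNo}, {AgentID, Region}, {PolicyNo, Premium}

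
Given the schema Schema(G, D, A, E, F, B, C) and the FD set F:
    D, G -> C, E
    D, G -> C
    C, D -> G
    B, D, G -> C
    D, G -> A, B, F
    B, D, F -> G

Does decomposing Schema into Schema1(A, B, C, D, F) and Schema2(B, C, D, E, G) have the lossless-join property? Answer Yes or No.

Yes

Common attributes: {B, C, D}; their closure is {A, B, C, D, E, F, G}.
This includes all of Schema1, so the common attributes are a superkey of Schema1 — the join is lossless.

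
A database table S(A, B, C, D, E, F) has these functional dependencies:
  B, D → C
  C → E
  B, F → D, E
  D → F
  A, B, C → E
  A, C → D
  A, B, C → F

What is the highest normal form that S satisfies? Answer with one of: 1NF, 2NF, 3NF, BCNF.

Candidate keys: {A, B, C}, {A, B, D}, {A, B, F}. Prime attributes: {A, B, C, D, F}.
B, D → C breaks BCNF: {B, D}⁺ = {B, C, D, E, F}, so {B, D} is not a superkey.
Because {E} is non-prime and the left side of C → E is not a superkey, the relation is not in 3NF.
Since {C} ⊂ {A, B, C} and {C}⁺ ⊇ {E} with {E} non-prime, there is a partial dependency; 2NF fails.

1NF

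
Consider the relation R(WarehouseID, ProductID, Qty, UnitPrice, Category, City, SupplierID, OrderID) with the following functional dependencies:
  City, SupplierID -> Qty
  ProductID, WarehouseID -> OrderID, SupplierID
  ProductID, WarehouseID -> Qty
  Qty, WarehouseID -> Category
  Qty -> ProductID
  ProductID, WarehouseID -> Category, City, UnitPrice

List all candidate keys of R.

No FD produces {WarehouseID}, so it must be in every candidate key.
{ProductID, WarehouseID}⁺ = {Category, City, OrderID, ProductID, Qty, SupplierID, UnitPrice, WarehouseID} — all of the relation — so {ProductID, WarehouseID} is a candidate key.
{Qty, WarehouseID}⁺ = {Category, City, OrderID, ProductID, Qty, SupplierID, UnitPrice, WarehouseID} — all of the relation — so {Qty, WarehouseID} is a candidate key.
{City, SupplierID, WarehouseID}⁺ = {Category, City, OrderID, ProductID, Qty, SupplierID, UnitPrice, WarehouseID} — all of the relation — so {City, SupplierID, WarehouseID} is a candidate key.
No proper subset of any of these is a key, and no other minimal superkey exists.

{City, SupplierID, WarehouseID}, {ProductID, WarehouseID}, {Qty, WarehouseID}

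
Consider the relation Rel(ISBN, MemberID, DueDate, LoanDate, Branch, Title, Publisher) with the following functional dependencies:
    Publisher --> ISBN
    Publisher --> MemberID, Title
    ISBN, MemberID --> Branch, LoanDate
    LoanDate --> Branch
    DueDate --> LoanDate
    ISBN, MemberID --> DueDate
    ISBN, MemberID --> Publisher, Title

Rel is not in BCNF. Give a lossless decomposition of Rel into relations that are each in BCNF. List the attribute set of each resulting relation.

Candidate keys of the original relation: {ISBN, MemberID}, {Publisher}.
{Branch, DueDate, ISBN, LoanDate, MemberID, Publisher, Title}: {LoanDate} determines {Branch, LoanDate} here but is not a superkey — split on LoanDate --> Branch, giving {Branch, LoanDate} and {DueDate, ISBN, LoanDate, MemberID, Publisher, Title}.
{Branch, LoanDate}: every determinant is a superkey — BCNF.
{DueDate, ISBN, LoanDate, MemberID, Publisher, Title}: {DueDate} determines {DueDate, LoanDate} here but is not a superkey — split on DueDate --> LoanDate, giving {DueDate, LoanDate} and {DueDate, ISBN, MemberID, Publisher, Title}.
{DueDate, LoanDate}: every determinant is a superkey — BCNF.
{DueDate, ISBN, MemberID, Publisher, Title}: every determinant is a superkey — BCNF.

{Branch, LoanDate}; {DueDate, ISBN, MemberID, Publisher, Title}; {DueDate, LoanDate}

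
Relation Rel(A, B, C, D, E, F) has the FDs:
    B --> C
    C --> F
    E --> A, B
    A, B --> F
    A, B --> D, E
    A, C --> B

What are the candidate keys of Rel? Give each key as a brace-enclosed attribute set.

{E}⁺ = {A, B, C, D, E, F} — all of the relation — so {E} is a candidate key.
{A, B}⁺ = {A, B, C, D, E, F} — all of the relation — so {A, B} is a candidate key.
{A, C}⁺ = {A, B, C, D, E, F} — all of the relation — so {A, C} is a candidate key.
These are minimal and exhaustive — every other superkey contains one of them.

{A, B}, {A, C}, {E}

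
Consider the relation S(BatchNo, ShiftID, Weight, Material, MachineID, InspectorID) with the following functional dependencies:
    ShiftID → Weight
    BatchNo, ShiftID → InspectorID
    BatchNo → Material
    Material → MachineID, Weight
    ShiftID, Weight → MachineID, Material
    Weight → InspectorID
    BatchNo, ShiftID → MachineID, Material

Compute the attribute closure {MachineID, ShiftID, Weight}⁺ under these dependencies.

{InspectorID, MachineID, Material, ShiftID, Weight}

Start with {MachineID, ShiftID, Weight}.
ShiftID, Weight → MachineID, Material applies; add {Material} → now {MachineID, Material, ShiftID, Weight}.
Weight → InspectorID applies; add {InspectorID} → now {InspectorID, MachineID, Material, ShiftID, Weight}.
No further FD applies.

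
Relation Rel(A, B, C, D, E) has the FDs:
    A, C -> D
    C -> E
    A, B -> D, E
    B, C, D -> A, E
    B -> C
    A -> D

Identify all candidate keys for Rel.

{B} never appears on the right of any FD, so every key must include it.
Closure of {A, B} is {A, B, C, D, E}, the whole schema; {A, B} is a candidate key.
Closure of {B, D} is {A, B, C, D, E}, the whole schema; {B, D} is a candidate key.
Any other superkey properly contains one of these, so there are no further candidate keys.

{A, B}, {B, D}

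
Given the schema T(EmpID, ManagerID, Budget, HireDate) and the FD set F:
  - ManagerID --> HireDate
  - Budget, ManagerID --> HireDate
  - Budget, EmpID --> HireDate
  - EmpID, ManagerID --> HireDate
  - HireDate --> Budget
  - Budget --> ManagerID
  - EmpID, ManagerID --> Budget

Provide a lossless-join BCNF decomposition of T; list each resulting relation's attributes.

Candidate keys of the original relation: {Budget, EmpID}, {EmpID, HireDate}, {EmpID, ManagerID}.
{Budget, EmpID, HireDate, ManagerID}: {ManagerID} determines {Budget, HireDate, ManagerID} here but is not a superkey — split on ManagerID --> Budget, HireDate, giving {Budget, HireDate, ManagerID} and {EmpID, ManagerID}.
{Budget, HireDate, ManagerID} has no BCNF violation.
{EmpID, ManagerID} has no BCNF violation.

{Budget, HireDate, ManagerID}; {EmpID, ManagerID}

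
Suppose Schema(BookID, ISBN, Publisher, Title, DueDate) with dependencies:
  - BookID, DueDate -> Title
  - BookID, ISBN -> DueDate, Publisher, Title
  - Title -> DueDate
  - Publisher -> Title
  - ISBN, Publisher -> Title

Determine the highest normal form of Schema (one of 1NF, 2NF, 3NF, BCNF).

2NF

Candidate key: {BookID, ISBN}. Prime attributes: {BookID, ISBN}.
BookID, DueDate -> Title: {BookID, DueDate}⁺ = {BookID, DueDate, Title}, which is not all of the attributes, so the left side is not a superkey — BCNF is violated.
BookID, DueDate -> Title has non-prime {Title} on the right and a non-superkey on the left, so 3NF fails.
No proper subset of a key has a non-prime attribute in its closure, so there is no partial dependency; 2NF holds.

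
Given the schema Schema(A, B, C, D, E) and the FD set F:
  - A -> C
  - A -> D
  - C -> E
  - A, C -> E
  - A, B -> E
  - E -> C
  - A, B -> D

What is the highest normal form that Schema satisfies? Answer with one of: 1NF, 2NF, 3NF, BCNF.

1NF

Candidate key: {A, B}. Prime attributes: {A, B}.
A -> C breaks BCNF: {A}⁺ = {A, C, D, E}, so {A} is not a superkey.
A -> C has non-prime {C} on the right and a non-superkey on the left, so 3NF fails.
{A} is a proper subset of the key {A, B}, and {A}⁺ contains the non-prime attributes {C, D, E} — a partial dependency, so 2NF is violated.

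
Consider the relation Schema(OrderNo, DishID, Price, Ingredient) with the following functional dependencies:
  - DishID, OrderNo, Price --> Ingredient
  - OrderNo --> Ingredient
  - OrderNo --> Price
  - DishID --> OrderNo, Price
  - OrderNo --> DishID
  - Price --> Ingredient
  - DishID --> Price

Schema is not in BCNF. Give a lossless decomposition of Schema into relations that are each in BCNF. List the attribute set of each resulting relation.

{DishID, OrderNo, Price}; {Ingredient, Price}

Candidate keys of the original relation: {DishID}, {OrderNo}.
{DishID, Ingredient, OrderNo, Price}: {Price} determines {Ingredient, Price} here but is not a superkey — split on Price --> Ingredient, giving {Ingredient, Price} and {DishID, OrderNo, Price}.
{Ingredient, Price}: every determinant is a superkey — BCNF.
{DishID, OrderNo, Price}: every determinant is a superkey — BCNF.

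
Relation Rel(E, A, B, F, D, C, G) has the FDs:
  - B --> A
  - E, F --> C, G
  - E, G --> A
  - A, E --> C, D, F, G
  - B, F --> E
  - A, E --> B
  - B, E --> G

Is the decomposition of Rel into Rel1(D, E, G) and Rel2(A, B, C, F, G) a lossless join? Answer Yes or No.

Common attributes: {G}; their closure is {G}.
The closure covers neither Rel1 nor Rel2 entirely; the join is not lossless.

No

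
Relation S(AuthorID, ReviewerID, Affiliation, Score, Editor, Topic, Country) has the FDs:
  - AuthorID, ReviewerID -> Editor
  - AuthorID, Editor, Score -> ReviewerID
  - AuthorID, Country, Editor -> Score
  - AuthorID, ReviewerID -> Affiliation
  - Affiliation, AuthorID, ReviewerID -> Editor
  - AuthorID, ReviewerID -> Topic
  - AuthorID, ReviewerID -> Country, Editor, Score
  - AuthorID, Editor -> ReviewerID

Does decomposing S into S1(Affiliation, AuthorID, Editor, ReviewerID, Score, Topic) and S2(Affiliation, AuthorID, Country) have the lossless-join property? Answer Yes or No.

S1 ∩ S2 = {Affiliation, AuthorID}; its closure under F is {Affiliation, AuthorID}.
The closure covers neither S1 nor S2 entirely; the join is not lossless.

No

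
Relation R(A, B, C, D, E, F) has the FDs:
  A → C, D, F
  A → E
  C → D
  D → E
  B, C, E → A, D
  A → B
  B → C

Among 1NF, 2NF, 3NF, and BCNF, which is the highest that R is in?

2NF

Candidate keys: {A}, {B}. Prime attributes: {A, B}.
C → D: {C}⁺ = {C, D, E}, which is not all of the attributes, so the left side is not a superkey — BCNF is violated.
C → D determines the non-prime attribute {D} from a non-superkey — 3NF is violated.
Every candidate key is a single attribute, so no partial dependency is possible; 2NF holds.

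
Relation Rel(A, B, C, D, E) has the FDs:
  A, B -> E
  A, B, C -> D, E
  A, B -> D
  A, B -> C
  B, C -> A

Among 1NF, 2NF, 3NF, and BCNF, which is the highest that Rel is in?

Candidate keys: {A, B}, {B, C}. Prime attributes: {A, B, C}.
Each dependency's left side is a superkey — BCNF holds.

BCNF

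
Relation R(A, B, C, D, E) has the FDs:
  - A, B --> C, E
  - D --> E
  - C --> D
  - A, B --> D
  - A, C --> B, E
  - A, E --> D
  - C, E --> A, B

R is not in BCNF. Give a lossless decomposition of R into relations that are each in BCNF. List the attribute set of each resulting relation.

Candidate keys of the original relation: {A, B}, {C}.
In {A, B, C, D, E}, {D} is not a superkey ({D}⁺ restricted to this set is {D, E}), so split on D --> E into {D, E} and {A, B, C, D}.
{D, E}: every determinant is a superkey — BCNF.
{A, B, C, D}: every determinant is a superkey — BCNF.

{A, B, C, D}; {D, E}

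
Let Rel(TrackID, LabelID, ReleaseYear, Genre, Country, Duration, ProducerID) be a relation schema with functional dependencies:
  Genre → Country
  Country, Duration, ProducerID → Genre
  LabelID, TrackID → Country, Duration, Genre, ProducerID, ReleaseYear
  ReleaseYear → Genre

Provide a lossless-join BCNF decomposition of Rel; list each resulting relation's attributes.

{Country, Genre}; {Duration, LabelID, ProducerID, ReleaseYear, TrackID}; {Genre, ReleaseYear}

Candidate key of the original relation: {LabelID, TrackID}.
Within {Country, Duration, Genre, LabelID, ProducerID, ReleaseYear, TrackID}: {Genre}⁺ ∩ {Country, Duration, Genre, LabelID, ProducerID, ReleaseYear, TrackID} = {Country, Genre}, not the whole set, so Genre → Country violates BCNF; decompose into {Country, Genre} and {Duration, Genre, LabelID, ProducerID, ReleaseYear, TrackID}.
{Country, Genre} is in BCNF.
Within {Duration, Genre, LabelID, ProducerID, ReleaseYear, TrackID}: {ReleaseYear}⁺ ∩ {Duration, Genre, LabelID, ProducerID, ReleaseYear, TrackID} = {Genre, ReleaseYear}, not the whole set, so ReleaseYear → Genre violates BCNF; decompose into {Genre, ReleaseYear} and {Duration, LabelID, ProducerID, ReleaseYear, TrackID}.
{Genre, ReleaseYear} is in BCNF.
{Duration, LabelID, ProducerID, ReleaseYear, TrackID} is in BCNF.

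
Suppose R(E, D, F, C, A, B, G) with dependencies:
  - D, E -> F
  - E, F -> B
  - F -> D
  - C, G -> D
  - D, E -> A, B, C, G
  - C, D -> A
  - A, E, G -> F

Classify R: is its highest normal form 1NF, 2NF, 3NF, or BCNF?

Candidate keys: {A, E, G}, {C, E, G}, {D, E}, {E, F}. Prime attributes: {A, C, D, E, F, G}.
For F -> D we have {F}⁺ = {D, F}; {F} is not a superkey, so BCNF fails.
Since {D} ⊆ prime attributes and every other non-superkey FD also has a prime right side, the schema is in 3NF.

3NF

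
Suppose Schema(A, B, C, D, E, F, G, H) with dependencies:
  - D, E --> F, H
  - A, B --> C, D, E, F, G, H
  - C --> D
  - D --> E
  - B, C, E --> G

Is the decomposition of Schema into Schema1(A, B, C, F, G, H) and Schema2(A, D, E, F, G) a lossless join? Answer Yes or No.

Schema1 ∩ Schema2 = {A, F, G}; its closure under F is {A, F, G}.
The closure covers neither Schema1 nor Schema2 entirely; the join is not lossless.

No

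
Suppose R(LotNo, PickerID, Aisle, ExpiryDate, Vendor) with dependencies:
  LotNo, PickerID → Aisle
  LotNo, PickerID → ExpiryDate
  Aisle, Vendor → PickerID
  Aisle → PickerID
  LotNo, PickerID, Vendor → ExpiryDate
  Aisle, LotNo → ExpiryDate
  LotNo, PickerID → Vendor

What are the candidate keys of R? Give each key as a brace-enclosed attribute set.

No FD produces {LotNo}, so it must be in every candidate key.
Closure of {Aisle, LotNo} is {Aisle, ExpiryDate, LotNo, PickerID, Vendor}, the whole schema; {Aisle, LotNo} is a candidate key.
Closure of {LotNo, PickerID} is {Aisle, ExpiryDate, LotNo, PickerID, Vendor}, the whole schema; {LotNo, PickerID} is a candidate key.
Any other superkey properly contains one of these, so there are no further candidate keys.

{Aisle, LotNo}, {LotNo, PickerID}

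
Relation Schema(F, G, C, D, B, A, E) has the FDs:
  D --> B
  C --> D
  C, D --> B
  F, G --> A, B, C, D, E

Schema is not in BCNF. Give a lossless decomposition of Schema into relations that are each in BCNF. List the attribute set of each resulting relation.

Candidate key of the original relation: {F, G}.
Within {A, B, C, D, E, F, G}: {D}⁺ ∩ {A, B, C, D, E, F, G} = {B, D}, not the whole set, so D --> B violates BCNF; decompose into {B, D} and {A, C, D, E, F, G}.
{B, D} has no BCNF violation.
Within {A, C, D, E, F, G}: {C}⁺ ∩ {A, C, D, E, F, G} = {C, D}, not the whole set, so C --> D violates BCNF; decompose into {C, D} and {A, C, E, F, G}.
{C, D} has no BCNF violation.
{A, C, E, F, G} has no BCNF violation.

{A, C, E, F, G}; {B, D}; {C, D}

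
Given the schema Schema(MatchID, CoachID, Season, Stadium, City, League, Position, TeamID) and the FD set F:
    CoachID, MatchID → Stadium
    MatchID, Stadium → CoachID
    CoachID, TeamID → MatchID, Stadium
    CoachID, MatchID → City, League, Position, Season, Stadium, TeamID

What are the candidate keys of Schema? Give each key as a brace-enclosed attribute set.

Closure of {CoachID, MatchID} is {City, CoachID, League, MatchID, Position, Season, Stadium, TeamID}, the whole schema; {CoachID, MatchID} is a candidate key.
Closure of {CoachID, TeamID} is {City, CoachID, League, MatchID, Position, Season, Stadium, TeamID}, the whole schema; {CoachID, TeamID} is a candidate key.
Closure of {MatchID, Stadium} is {City, CoachID, League, MatchID, Position, Season, Stadium, TeamID}, the whole schema; {MatchID, Stadium} is a candidate key.
Any other superkey properly contains one of these, so there are no further candidate keys.

{CoachID, MatchID}, {CoachID, TeamID}, {MatchID, Stadium}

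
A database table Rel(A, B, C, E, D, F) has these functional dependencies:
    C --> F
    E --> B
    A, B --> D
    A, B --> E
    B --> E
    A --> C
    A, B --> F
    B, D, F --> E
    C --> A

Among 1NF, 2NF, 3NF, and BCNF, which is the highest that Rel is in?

1NF

Candidate keys: {A, B}, {A, E}, {B, C}, {C, E}. Prime attributes: {A, B, C, E}.
For C --> F we have {C}⁺ = {A, C, F}; {C} is not a superkey, so BCNF fails.
Because {F} is non-prime and the left side of C --> F is not a superkey, the relation is not in 3NF.
The proper key subset {A} of {A, B} determines non-prime {F}, so the relation is not even in 2NF.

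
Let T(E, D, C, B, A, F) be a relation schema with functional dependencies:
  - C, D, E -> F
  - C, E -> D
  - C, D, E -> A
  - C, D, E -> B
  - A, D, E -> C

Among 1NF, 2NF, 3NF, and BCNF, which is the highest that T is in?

Candidate keys: {A, D, E}, {C, E}. Prime attributes: {A, C, D, E}.
The left-hand side of every FD is a superkey, so BCNF is satisfied.

BCNF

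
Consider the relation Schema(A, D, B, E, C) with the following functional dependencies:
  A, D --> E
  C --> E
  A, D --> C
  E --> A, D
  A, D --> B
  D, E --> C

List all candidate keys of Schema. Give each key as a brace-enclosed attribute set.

{C} is a candidate key since {C}⁺ = {A, B, C, D, E} covers every attribute.
{E} is a candidate key since {E}⁺ = {A, B, C, D, E} covers every attribute.
{A, D} is a candidate key since {A, D}⁺ = {A, B, C, D, E} covers every attribute.
These are minimal and exhaustive — every other superkey contains one of them.

{A, D}, {C}, {E}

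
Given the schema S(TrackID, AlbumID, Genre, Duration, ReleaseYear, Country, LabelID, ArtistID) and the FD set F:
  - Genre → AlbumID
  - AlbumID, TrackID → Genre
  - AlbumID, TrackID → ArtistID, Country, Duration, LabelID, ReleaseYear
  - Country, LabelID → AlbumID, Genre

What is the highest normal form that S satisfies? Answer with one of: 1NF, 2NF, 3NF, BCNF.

Candidate keys: {AlbumID, TrackID}, {Country, LabelID, TrackID}, {Genre, TrackID}. Prime attributes: {AlbumID, Country, Genre, LabelID, TrackID}.
For Genre → AlbumID we have {Genre}⁺ = {AlbumID, Genre}; {Genre} is not a superkey, so BCNF fails.
But every attribute on its right side ({AlbumID}) is prime, and the same holds for every other non-superkey FD, so 3NF still holds.

3NF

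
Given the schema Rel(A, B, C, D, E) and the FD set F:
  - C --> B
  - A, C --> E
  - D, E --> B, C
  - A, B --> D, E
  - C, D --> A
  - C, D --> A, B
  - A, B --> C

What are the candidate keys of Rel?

{A, B} is a candidate key since {A, B}⁺ = {A, B, C, D, E} covers every attribute.
{A, C} is a candidate key since {A, C}⁺ = {A, B, C, D, E} covers every attribute.
{C, D} is a candidate key since {C, D}⁺ = {A, B, C, D, E} covers every attribute.
{D, E} is a candidate key since {D, E}⁺ = {A, B, C, D, E} covers every attribute.
These are minimal and exhaustive — every other superkey contains one of them.

{A, B}, {A, C}, {C, D}, {D, E}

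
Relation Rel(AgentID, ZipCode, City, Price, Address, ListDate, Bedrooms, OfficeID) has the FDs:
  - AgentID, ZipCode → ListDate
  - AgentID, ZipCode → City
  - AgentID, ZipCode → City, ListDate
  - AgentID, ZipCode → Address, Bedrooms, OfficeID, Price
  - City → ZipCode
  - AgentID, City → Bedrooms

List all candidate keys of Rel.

{AgentID, City}, {AgentID, ZipCode}

{AgentID} never appears on the right of any FD, so every key must include it.
{AgentID, City}⁺ = {Address, AgentID, Bedrooms, City, ListDate, OfficeID, Price, ZipCode} — all of the relation — so {AgentID, City} is a candidate key.
{AgentID, ZipCode}⁺ = {Address, AgentID, Bedrooms, City, ListDate, OfficeID, Price, ZipCode} — all of the relation — so {AgentID, ZipCode} is a candidate key.
Any other superkey properly contains one of these, so there are no further candidate keys.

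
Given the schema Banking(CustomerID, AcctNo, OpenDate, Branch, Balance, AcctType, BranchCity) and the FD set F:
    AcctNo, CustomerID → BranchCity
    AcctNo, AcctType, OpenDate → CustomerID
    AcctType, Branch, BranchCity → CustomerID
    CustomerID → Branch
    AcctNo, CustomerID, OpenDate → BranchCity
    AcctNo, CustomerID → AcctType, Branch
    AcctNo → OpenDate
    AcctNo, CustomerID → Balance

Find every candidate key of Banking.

{AcctNo, AcctType}, {AcctNo, CustomerID}

Attributes never on any right-hand side: {AcctNo} — every candidate key must contain it.
Closure of {AcctNo, AcctType} is {AcctNo, AcctType, Balance, Branch, BranchCity, CustomerID, OpenDate}, the whole schema; {AcctNo, AcctType} is a candidate key.
Closure of {AcctNo, CustomerID} is {AcctNo, AcctType, Balance, Branch, BranchCity, CustomerID, OpenDate}, the whole schema; {AcctNo, CustomerID} is a candidate key.
These are minimal and exhaustive — every other superkey contains one of them.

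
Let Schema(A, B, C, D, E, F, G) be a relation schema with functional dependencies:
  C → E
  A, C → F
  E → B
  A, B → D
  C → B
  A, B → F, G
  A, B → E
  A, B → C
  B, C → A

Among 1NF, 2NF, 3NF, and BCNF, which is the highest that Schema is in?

Candidate keys: {A, B}, {A, E}, {C}. Prime attributes: {A, B, C, E}.
For E → B we have {E}⁺ = {B, E}; {E} is not a superkey, so BCNF fails.
Its right-hand attributes {B} are all prime, as are those of every other non-superkey FD — the relation is in 3NF.

3NF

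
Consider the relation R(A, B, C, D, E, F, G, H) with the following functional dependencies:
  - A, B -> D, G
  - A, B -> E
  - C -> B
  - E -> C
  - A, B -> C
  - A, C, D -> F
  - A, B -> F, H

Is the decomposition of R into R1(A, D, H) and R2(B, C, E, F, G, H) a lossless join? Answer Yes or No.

Common attributes: {H}; their closure is {H}.
Neither R1 nor R2 is contained in that closure, so the decomposition is lossy.

No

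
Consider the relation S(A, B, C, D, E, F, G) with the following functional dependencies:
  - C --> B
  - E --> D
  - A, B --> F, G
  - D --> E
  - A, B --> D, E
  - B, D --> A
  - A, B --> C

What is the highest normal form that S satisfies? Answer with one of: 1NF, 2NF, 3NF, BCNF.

Candidate keys: {A, B}, {A, C}, {B, D}, {B, E}, {C, D}, {C, E}. Prime attributes: {A, B, C, D, E}.
For C --> B we have {C}⁺ = {B, C}; {C} is not a superkey, so BCNF fails.
Since {B} ⊆ prime attributes and every other non-superkey FD also has a prime right side, the schema is in 3NF.

3NF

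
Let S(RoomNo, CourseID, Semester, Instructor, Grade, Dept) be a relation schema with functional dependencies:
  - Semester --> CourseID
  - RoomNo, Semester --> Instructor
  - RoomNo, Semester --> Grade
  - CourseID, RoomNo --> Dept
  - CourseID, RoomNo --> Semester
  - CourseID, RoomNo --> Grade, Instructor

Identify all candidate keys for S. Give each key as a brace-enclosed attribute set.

{CourseID, RoomNo}, {RoomNo, Semester}

Attributes never on any right-hand side: {RoomNo} — every candidate key must contain it.
{CourseID, RoomNo}⁺ = {CourseID, Dept, Grade, Instructor, RoomNo, Semester}, which is every attribute, so {CourseID, RoomNo} is a candidate key.
{RoomNo, Semester}⁺ = {CourseID, Dept, Grade, Instructor, RoomNo, Semester}, which is every attribute, so {RoomNo, Semester} is a candidate key.
No proper subset of any of these is a key, and no other minimal superkey exists.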